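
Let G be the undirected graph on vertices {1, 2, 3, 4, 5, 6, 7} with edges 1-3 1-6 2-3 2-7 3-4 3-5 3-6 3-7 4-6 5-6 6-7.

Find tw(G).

A width-2 tree decomposition is:
Bags: B1 = {3, 6, 7}  B2 = {3, 4, 6}  B3 = {2, 3, 7}  B4 = {3, 5, 6}  B5 = {1, 3, 6}
Tree: B1–B2, B1–B3, B1–B4, B2–B5
Every bag has size at most 3, so the width is 3 − 1 = 2 and tw(G) ≤ 2. For the lower bound, the 3 vertices {2, 3, 7} are pairwise adjacent, and any tree decomposition puts a clique entirely inside one bag — forcing width ≥ 2. Combining the bounds, tw(G) = 2.

2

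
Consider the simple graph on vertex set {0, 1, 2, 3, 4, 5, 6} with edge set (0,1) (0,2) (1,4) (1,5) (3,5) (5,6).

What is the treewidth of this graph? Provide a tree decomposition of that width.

The largest bag has 2 vertices, giving width 1; this decomposition certifies tw(G) ≤ 1. Since G has at least one edge (e.g. 5–6), it is not an edgeless graph, so tw(G) ≥ 1. Therefore the treewidth is 1.

Treewidth 1.
One such decomposition:
Bags: B1 = {5, 6}  B2 = {1, 5}  B3 = {0, 1}  B4 = {0, 2}  B5 = {1, 4}  B6 = {3, 5}
Tree: B1–B2, B2–B3, B3–B4, B3–B5, B1–B6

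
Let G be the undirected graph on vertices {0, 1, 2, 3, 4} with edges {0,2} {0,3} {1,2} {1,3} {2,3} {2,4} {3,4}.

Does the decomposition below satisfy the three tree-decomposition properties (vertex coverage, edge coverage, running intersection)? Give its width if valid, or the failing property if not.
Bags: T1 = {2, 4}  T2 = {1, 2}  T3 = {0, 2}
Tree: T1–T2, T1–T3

A tree decomposition must satisfy three properties: every vertex lies in some bag; for every edge, both endpoints lie together in some bag; and for every vertex, the bags containing it form a connected subtree. Here vertex 3 appears in no bag, so the decomposition is invalid.

No — vertex 3 appears in no bag.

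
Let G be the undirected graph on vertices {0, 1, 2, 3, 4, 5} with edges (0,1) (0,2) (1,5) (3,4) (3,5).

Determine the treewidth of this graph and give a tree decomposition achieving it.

Treewidth 1.
Bags: B1 = {3, 4}  B2 = {3, 5}  B3 = {1, 5}  B4 = {0, 1}  B5 = {0, 2}
Tree: B1–B2, B2–B3, B3–B4, B4–B5

Every bag has size at most 2, so the width is 2 − 1 = 1 and tw(G) ≤ 1. Since G has at least one edge (e.g. 4–3), it is not an edgeless graph, so tw(G) ≥ 1. Hence tw(G) = 1 exactly.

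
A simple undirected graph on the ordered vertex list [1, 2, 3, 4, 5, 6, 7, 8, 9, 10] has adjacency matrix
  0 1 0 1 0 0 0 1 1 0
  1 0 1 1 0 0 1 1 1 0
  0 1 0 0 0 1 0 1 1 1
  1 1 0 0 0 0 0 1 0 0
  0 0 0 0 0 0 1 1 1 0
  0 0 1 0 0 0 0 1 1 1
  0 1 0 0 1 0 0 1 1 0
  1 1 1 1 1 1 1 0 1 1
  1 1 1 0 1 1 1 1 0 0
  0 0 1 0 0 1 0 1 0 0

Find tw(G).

3

A width-3 tree decomposition is:
Bags: B1 = {2, 3, 8, 9}  B2 = {3, 6, 8, 9}  B3 = {2, 7, 8, 9}  B4 = {3, 6, 8, 10}  B5 = {1, 2, 8, 9}  B6 = {5, 7, 8, 9}  B7 = {1, 2, 4, 8}
Tree: B1–B2, B1–B3, B2–B4, B1–B5, B3–B6, B5–B7
Each bag holds 4 vertices, so the decomposition has width 3, which upper-bounds the treewidth. Conversely, {1, 2, 8, 9} is a clique of size 4, and the vertices of any clique must share a bag in every tree decomposition; so some bag has ≥ 4 vertices and tw(G) ≥ 3. The upper and lower bounds meet at 3, so that is the treewidth.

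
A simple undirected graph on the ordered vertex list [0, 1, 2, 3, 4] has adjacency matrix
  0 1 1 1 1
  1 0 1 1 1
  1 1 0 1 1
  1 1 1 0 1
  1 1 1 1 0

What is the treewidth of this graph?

A width-4 tree decomposition is:
Bags: B1 = {0, 1, 2, 3, 4}
Tree: (single bag)
With just one bag of size 5, the width is 5 − 1 = 4, so tw(G) ≤ 4. On the other hand G contains the 5-clique {0, 1, 2, 3, 4}. A clique must lie in a single bag of any decomposition, so no decomposition can have width below 4. Hence tw(G) = 4 exactly.

4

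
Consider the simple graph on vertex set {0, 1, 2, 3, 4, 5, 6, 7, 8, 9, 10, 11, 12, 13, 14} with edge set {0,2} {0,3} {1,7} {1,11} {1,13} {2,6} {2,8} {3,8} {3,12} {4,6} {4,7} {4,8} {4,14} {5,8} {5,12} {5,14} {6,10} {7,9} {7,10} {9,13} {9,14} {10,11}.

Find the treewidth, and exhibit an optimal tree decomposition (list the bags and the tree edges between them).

Treewidth 3.
Bags: B1 = {1, 9, 11, 13}  B2 = {1, 7, 9, 11}  B3 = {7, 9, 10, 11}  B4 = {7, 9, 10, 14}  B5 = {4, 7, 10, 14}  B6 = {4, 6, 10, 14}  B7 = {4, 5, 6, 14}  B8 = {4, 5, 6, 8}  B9 = {2, 5, 6, 8}  B10 = {2, 5, 8, 12}  B11 = {2, 3, 8, 12}  B12 = {0, 2, 3, 12}
Tree: B1–B2, B2–B3, B3–B4, B4–B5, B5–B6, B6–B7, B7–B8, B8–B9, B9–B10, B10–B11, B11–B12

The largest bag has 4 vertices, giving width 3; this decomposition certifies tw(G) ≤ 3. For the lower bound: the 4 vertex sets {1,11,13}, {9}, {7}, {4,6,10,14} are disjoint, each induces a connected subgraph, and every pair is joined by at least one edge of G. Contracting each set to a single vertex therefore yields K_{4} as a minor, and since treewidth is minor-monotone, tw(G) ≥ tw(K_{4}) = 3. Hence tw(G) = 3 exactly.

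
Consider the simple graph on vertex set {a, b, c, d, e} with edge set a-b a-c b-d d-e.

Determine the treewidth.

A width-1 tree decomposition is:
Bags: B1 = {a, c}  B2 = {a, b}  B3 = {b, d}  B4 = {d, e}
Tree: B1–B2, B2–B3, B3–B4
Each bag holds 2 vertices, so the decomposition has width 1, which upper-bounds the treewidth. Any graph with an edge has treewidth ≥ 1, and G has the edge c–a. Therefore the treewidth is 1.

1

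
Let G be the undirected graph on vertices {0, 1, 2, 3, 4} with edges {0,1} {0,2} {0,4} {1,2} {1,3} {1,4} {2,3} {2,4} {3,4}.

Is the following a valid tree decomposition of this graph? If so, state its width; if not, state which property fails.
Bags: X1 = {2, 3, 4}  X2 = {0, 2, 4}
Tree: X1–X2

No — vertex 1 appears in no bag.

A tree decomposition must satisfy three properties: every vertex lies in some bag; for every edge, both endpoints lie together in some bag; and for every vertex, the bags containing it form a connected subtree. Here vertex 1 appears in no bag, so the decomposition is invalid.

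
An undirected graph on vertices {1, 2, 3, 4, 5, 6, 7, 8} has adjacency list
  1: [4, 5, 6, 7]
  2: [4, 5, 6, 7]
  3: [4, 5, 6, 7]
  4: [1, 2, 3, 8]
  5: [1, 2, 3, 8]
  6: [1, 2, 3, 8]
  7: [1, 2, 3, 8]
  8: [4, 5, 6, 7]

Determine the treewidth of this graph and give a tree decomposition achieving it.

Treewidth 4.
One optimal decomposition is:
Bags: B1 = {2, 4, 5, 6, 7}  B2 = {3, 4, 5, 6, 7}  B3 = {4, 5, 6, 7, 8}  B4 = {1, 4, 5, 6, 7}
Tree: B1–B2, B2–B3, B3–B4

Each bag holds 5 vertices, so the decomposition has width 4, which upper-bounds the treewidth. For the lower bound: the 5 vertex sets {2,7}, {3,4}, {6,8}, {5}, {1} are disjoint, each induces a connected subgraph, and every pair is joined by at least one edge of G. Contracting each set to a single vertex therefore yields K_{5} as a minor, and since treewidth is minor-monotone, tw(G) ≥ tw(K_{5}) = 4. Hence tw(G) = 4 exactly.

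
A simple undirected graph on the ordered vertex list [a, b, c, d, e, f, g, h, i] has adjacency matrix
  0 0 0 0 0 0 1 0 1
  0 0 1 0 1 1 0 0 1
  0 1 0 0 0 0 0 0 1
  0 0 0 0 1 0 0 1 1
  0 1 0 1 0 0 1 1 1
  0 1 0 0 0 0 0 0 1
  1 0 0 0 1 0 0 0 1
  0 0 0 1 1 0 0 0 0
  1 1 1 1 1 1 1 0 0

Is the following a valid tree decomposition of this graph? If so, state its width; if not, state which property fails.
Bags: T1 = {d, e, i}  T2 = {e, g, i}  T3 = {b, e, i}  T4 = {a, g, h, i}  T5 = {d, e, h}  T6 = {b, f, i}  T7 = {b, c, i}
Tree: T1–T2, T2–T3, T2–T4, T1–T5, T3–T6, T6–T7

A tree decomposition must satisfy three properties: every vertex lies in some bag; for every edge, both endpoints lie together in some bag; and for every vertex, the bags containing it form a connected subtree. Here bags containing vertex h are not connected in the tree, so the decomposition is invalid.

No — bags containing vertex h are not connected in the tree.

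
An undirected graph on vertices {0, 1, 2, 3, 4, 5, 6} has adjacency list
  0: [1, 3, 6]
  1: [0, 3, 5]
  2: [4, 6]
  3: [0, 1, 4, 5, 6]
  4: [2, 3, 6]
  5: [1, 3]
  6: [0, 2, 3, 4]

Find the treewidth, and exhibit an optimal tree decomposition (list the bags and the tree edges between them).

Treewidth 2.
One such decomposition:
Bags: B1 = {2, 4, 6}  B2 = {3, 4, 6}  B3 = {0, 3, 6}  B4 = {0, 1, 3}  B5 = {1, 3, 5}
Tree: B1–B2, B2–B3, B3–B4, B4–B5

The largest bag has 3 vertices, giving width 2; this decomposition certifies tw(G) ≤ 2. Conversely, {2, 4, 6} is a clique of size 3, and the vertices of any clique must share a bag in every tree decomposition; so some bag has ≥ 3 vertices and tw(G) ≥ 2. The upper and lower bounds meet at 2, so that is the treewidth.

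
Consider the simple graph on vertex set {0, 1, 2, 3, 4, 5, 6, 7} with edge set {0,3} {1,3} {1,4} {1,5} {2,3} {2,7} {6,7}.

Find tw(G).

1

A width-1 tree decomposition is:
Bags: B1 = {0, 3}  B2 = {1, 3}  B3 = {2, 3}  B4 = {2, 7}  B5 = {1, 4}  B6 = {6, 7}  B7 = {1, 5}
Tree: B1–B2, B2–B3, B3–B4, B2–B5, B4–B6, B2–B7
Every bag has size at most 2, so the width is 2 − 1 = 1 and tw(G) ≤ 1. Since G has at least one edge (e.g. 0–3), it is not an edgeless graph, so tw(G) ≥ 1. Therefore the treewidth is 1.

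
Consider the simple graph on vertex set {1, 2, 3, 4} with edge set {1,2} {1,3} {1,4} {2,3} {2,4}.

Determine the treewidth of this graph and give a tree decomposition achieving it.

The largest bag has 3 vertices, giving width 2; this decomposition certifies tw(G) ≤ 2. For the lower bound, the 3 vertices {1, 2, 3} are pairwise adjacent, and any tree decomposition puts a clique entirely inside one bag — forcing width ≥ 2. Therefore the treewidth is 2.

Treewidth 2.
One such decomposition:
Bags: B1 = {1, 2, 4}  B2 = {1, 2, 3}
Tree: B1–B2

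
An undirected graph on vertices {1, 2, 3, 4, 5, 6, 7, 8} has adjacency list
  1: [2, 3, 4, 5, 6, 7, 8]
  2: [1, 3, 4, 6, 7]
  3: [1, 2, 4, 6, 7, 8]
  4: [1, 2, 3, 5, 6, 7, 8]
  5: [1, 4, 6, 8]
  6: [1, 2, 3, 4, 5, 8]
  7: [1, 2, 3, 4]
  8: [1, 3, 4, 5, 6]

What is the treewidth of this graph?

A width-4 tree decomposition is:
Bags: B1 = {1, 4, 5, 6, 8}  B2 = {1, 3, 4, 6, 8}  B3 = {1, 2, 3, 4, 6}  B4 = {1, 2, 3, 4, 7}
Tree: B1–B2, B2–B3, B3–B4
The largest bag has 5 vertices, giving width 4; this decomposition certifies tw(G) ≤ 4. For the lower bound, the 5 vertices {1, 3, 4, 6, 8} are pairwise adjacent, and any tree decomposition puts a clique entirely inside one bag — forcing width ≥ 4. Therefore the treewidth is 4.

4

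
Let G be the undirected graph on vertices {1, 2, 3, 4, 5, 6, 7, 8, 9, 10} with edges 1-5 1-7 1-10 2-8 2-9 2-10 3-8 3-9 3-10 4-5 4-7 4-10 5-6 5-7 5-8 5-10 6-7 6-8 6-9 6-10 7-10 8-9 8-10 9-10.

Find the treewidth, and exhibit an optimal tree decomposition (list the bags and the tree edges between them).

Every bag has size at most 4, so the width is 4 − 1 = 3 and tw(G) ≤ 3. On the other hand G contains the 4-clique {2, 8, 9, 10}. A clique must lie in a single bag of any decomposition, so no decomposition can have width below 3. Combining the bounds, tw(G) = 3.

Treewidth 3.
One optimal decomposition is:
Bags: B1 = {5, 6, 8, 10}  B2 = {6, 8, 9, 10}  B3 = {3, 8, 9, 10}  B4 = {2, 8, 9, 10}  B5 = {5, 6, 7, 10}  B6 = {1, 5, 7, 10}  B7 = {4, 5, 7, 10}
Tree: B1–B2, B2–B3, B3–B4, B1–B5, B5–B6, B5–B7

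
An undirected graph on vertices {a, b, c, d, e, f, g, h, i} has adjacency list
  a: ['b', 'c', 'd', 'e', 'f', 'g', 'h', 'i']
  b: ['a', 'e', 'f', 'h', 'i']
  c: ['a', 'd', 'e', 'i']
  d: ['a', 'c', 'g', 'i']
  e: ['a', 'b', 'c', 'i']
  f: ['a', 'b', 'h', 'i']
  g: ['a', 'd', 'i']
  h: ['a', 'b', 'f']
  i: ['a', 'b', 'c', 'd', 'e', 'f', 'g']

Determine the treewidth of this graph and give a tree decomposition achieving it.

Treewidth 3.
One such decomposition:
Bags: B1 = {a, c, e, i}  B2 = {a, b, e, i}  B3 = {a, b, f, i}  B4 = {a, c, d, i}  B5 = {a, d, g, i}  B6 = {a, b, f, h}
Tree: B1–B2, B2–B3, B1–B4, B4–B5, B3–B6

The largest bag has 4 vertices, giving width 3; this decomposition certifies tw(G) ≤ 3. Conversely, {a, b, f, h} is a clique of size 4, and the vertices of any clique must share a bag in every tree decomposition; so some bag has ≥ 4 vertices and tw(G) ≥ 3. Hence tw(G) = 3 exactly.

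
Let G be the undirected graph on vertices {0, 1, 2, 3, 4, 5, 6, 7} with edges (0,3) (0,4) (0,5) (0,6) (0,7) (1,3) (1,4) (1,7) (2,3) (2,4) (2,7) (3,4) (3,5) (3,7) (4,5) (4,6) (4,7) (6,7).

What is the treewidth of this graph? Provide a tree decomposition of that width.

Each bag holds 4 vertices, so the decomposition has width 3, which upper-bounds the treewidth. On the other hand G contains the 4-clique {0, 3, 4, 5}. A clique must lie in a single bag of any decomposition, so no decomposition can have width below 3. Hence tw(G) = 3 exactly.

Treewidth 3.
Bags: B1 = {0, 3, 4, 7}  B2 = {0, 4, 6, 7}  B3 = {0, 3, 4, 5}  B4 = {1, 3, 4, 7}  B5 = {2, 3, 4, 7}
Tree: B1–B2, B1–B3, B1–B4, B4–B5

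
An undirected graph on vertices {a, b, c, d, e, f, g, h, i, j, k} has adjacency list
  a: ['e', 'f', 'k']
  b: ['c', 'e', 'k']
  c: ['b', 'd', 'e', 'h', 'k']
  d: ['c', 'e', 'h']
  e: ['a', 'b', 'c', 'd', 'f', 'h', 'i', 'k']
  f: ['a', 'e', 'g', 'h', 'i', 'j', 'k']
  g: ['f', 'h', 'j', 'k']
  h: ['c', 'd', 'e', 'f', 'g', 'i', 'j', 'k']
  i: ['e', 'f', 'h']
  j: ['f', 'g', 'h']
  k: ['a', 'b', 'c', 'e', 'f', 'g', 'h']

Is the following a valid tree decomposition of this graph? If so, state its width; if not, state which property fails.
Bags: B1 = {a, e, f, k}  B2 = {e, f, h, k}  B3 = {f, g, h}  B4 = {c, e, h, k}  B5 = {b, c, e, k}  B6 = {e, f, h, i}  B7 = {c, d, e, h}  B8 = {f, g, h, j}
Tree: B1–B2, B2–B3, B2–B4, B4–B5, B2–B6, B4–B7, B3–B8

No — edge (k,g) lies in no bag.

A tree decomposition must satisfy three properties: every vertex lies in some bag; for every edge, both endpoints lie together in some bag; and for every vertex, the bags containing it form a connected subtree. Here edge (k,g) lies in no bag, so the decomposition is invalid.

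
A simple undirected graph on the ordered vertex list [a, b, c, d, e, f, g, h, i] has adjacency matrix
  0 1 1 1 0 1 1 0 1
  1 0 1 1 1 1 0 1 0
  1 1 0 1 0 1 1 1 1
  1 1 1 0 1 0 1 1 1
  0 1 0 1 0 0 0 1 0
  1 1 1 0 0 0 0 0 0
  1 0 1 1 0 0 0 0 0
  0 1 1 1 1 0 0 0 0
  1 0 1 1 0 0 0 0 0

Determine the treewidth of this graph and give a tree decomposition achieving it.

The largest bag has 4 vertices, giving width 3; this decomposition certifies tw(G) ≤ 3. For the lower bound, the 4 vertices {b, d, e, h} are pairwise adjacent, and any tree decomposition puts a clique entirely inside one bag — forcing width ≥ 3. The upper and lower bounds meet at 3, so that is the treewidth.

Treewidth 3.
One such decomposition:
Bags: B1 = {a, b, c, d}  B2 = {a, c, d, g}  B3 = {a, c, d, i}  B4 = {a, b, c, f}  B5 = {b, c, d, h}  B6 = {b, d, e, h}
Tree: B1–B2, B2–B3, B1–B4, B1–B5, B5–B6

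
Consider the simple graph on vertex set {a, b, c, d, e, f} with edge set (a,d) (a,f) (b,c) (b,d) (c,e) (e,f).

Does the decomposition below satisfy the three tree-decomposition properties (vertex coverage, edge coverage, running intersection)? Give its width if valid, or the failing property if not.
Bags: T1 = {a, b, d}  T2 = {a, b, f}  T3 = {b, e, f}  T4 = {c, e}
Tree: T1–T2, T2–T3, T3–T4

No — edge (b,c) lies in no bag.

A tree decomposition must satisfy three properties: every vertex lies in some bag; for every edge, both endpoints lie together in some bag; and for every vertex, the bags containing it form a connected subtree. Here edge (b,c) lies in no bag, so the decomposition is invalid.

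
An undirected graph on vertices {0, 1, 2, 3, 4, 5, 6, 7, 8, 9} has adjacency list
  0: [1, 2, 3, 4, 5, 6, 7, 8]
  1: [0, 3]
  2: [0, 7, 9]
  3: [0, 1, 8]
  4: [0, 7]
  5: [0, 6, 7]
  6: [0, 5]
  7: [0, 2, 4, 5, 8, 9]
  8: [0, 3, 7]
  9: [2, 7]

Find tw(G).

2

A width-2 tree decomposition is:
Bags: B1 = {0, 7, 8}  B2 = {0, 4, 7}  B3 = {0, 3, 8}  B4 = {0, 5, 7}  B5 = {0, 1, 3}  B6 = {0, 2, 7}  B7 = {0, 5, 6}  B8 = {2, 7, 9}
Tree: B1–B2, B1–B3, B2–B4, B3–B5, B4–B6, B4–B7, B6–B8
Every bag has size at most 3, so the width is 3 − 1 = 2 and tw(G) ≤ 2. Conversely, {0, 1, 3} is a clique of size 3, and the vertices of any clique must share a bag in every tree decomposition; so some bag has ≥ 3 vertices and tw(G) ≥ 2. The upper and lower bounds meet at 2, so that is the treewidth.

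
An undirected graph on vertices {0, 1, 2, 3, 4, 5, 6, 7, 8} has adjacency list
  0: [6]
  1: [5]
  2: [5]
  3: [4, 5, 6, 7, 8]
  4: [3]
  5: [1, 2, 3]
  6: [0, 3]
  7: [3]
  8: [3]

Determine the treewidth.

A width-1 tree decomposition is:
Bags: B1 = {3, 5}  B2 = {3, 7}  B3 = {3, 6}  B4 = {3, 4}  B5 = {2, 5}  B6 = {3, 8}  B7 = {0, 6}  B8 = {1, 5}
Tree: B1–B2, B2–B3, B3–B4, B1–B5, B3–B6, B3–B7, B1–B8
The largest bag has 2 vertices, giving width 1; this decomposition certifies tw(G) ≤ 1. Any graph with an edge has treewidth ≥ 1, and G has the edge 3–5. Therefore the treewidth is 1.

1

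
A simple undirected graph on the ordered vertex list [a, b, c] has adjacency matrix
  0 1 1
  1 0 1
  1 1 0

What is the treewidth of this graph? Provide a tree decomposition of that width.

Treewidth 2.
Bags: B1 = {a, b, c}
Tree: (single bag)

With just one bag of size 3, the width is 3 − 1 = 2, so tw(G) ≤ 2. Conversely, {a, b, c} is a clique of size 3, and the vertices of any clique must share a bag in every tree decomposition; so some bag has ≥ 3 vertices and tw(G) ≥ 2. The upper and lower bounds meet at 2, so that is the treewidth.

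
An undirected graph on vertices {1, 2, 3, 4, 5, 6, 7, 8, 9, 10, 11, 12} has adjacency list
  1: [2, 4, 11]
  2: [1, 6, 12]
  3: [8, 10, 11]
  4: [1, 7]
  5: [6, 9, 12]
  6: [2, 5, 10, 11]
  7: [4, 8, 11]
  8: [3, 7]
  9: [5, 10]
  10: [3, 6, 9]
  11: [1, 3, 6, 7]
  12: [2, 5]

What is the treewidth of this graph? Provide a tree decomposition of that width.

The largest bag has 4 vertices, giving width 3; this decomposition certifies tw(G) ≤ 3. For the lower bound: the 4 vertex sets {5,9,12}, {10}, {6}, {1,2,3,11} are disjoint, each induces a connected subgraph, and every pair is joined by at least one edge of G. Contracting each set to a single vertex therefore yields K_{4} as a minor, and since treewidth is minor-monotone, tw(G) ≥ tw(K_{4}) = 3. Therefore the treewidth is 3.

Treewidth 3.
One optimal decomposition is:
Bags: B1 = {5, 9, 10, 12}  B2 = {5, 6, 10, 12}  B3 = {2, 6, 10, 12}  B4 = {2, 3, 6, 10}  B5 = {2, 3, 6, 11}  B6 = {1, 2, 3, 11}  B7 = {1, 3, 8, 11}  B8 = {1, 7, 8, 11}  B9 = {1, 4, 7, 8}
Tree: B1–B2, B2–B3, B3–B4, B4–B5, B5–B6, B6–B7, B7–B8, B8–B9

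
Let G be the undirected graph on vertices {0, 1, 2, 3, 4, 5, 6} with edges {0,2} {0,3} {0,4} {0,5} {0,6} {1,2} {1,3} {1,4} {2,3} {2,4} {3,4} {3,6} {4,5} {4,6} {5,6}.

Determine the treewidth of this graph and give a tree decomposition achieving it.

Treewidth 3.
One optimal decomposition is:
Bags: B1 = {0, 4, 5, 6}  B2 = {0, 3, 4, 6}  B3 = {0, 2, 3, 4}  B4 = {1, 2, 3, 4}
Tree: B1–B2, B2–B3, B3–B4

The largest bag has 4 vertices, giving width 3; this decomposition certifies tw(G) ≤ 3. Conversely, {0, 2, 3, 4} is a clique of size 4, and the vertices of any clique must share a bag in every tree decomposition; so some bag has ≥ 4 vertices and tw(G) ≥ 3. The upper and lower bounds meet at 3, so that is the treewidth.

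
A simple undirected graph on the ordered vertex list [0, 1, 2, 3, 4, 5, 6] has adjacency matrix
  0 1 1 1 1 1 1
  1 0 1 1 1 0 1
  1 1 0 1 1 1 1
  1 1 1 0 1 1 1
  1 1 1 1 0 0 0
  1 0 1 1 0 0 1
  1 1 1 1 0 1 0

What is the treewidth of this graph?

A width-4 tree decomposition is:
Bags: B1 = {0, 2, 3, 5, 6}  B2 = {0, 1, 2, 3, 6}  B3 = {0, 1, 2, 3, 4}
Tree: B1–B2, B2–B3
Every bag has size at most 5, so the width is 5 − 1 = 4 and tw(G) ≤ 4. On the other hand G contains the 5-clique {0, 1, 2, 3, 4}. A clique must lie in a single bag of any decomposition, so no decomposition can have width below 4. Hence tw(G) = 4 exactly.

4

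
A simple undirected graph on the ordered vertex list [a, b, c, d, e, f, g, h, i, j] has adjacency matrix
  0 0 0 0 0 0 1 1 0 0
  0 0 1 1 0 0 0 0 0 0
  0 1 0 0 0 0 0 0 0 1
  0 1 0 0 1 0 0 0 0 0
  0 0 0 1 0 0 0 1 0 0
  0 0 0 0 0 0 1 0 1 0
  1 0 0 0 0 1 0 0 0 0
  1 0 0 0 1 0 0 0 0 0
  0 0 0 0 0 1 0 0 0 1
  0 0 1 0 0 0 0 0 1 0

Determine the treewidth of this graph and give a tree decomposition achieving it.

Every bag has size at most 3, so the width is 3 − 1 = 2 and tw(G) ≤ 2. Since c–j–i–f–g–a–h–e–d–b–c is a cycle in G, G is not acyclic. Forests are exactly the graphs of treewidth ≤ 1, so tw(G) ≥ 2. Hence tw(G) = 2 exactly.

Treewidth 2.
Bags: B1 = {c, i, j}  B2 = {c, f, i}  B3 = {c, f, g}  B4 = {a, c, g}  B5 = {a, c, h}  B6 = {c, e, h}  B7 = {c, d, e}  B8 = {b, c, d}
Tree: B1–B2, B2–B3, B3–B4, B4–B5, B5–B6, B6–B7, B7–B8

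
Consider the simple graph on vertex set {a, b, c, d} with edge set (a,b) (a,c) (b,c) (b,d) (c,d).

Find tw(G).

2

A width-2 tree decomposition is:
Bags: B1 = {a, b, c}  B2 = {b, c, d}
Tree: B1–B2
The largest bag has 3 vertices, giving width 2; this decomposition certifies tw(G) ≤ 2. Conversely, {b, c, d} is a clique of size 3, and the vertices of any clique must share a bag in every tree decomposition; so some bag has ≥ 3 vertices and tw(G) ≥ 2. Therefore the treewidth is 2.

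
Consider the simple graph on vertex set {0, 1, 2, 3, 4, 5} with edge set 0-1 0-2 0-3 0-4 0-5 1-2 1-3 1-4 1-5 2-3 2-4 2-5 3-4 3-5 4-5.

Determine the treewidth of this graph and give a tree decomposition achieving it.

Treewidth 5.
One such decomposition:
Bags: B1 = {0, 1, 2, 3, 4, 5}
Tree: (single bag)

A single bag containing all 6 vertices is trivially a valid decomposition of width 5. Conversely, {0, 1, 2, 3, 4, 5} is a clique of size 6, and the vertices of any clique must share a bag in every tree decomposition; so some bag has ≥ 6 vertices and tw(G) ≥ 5. Hence tw(G) = 5 exactly.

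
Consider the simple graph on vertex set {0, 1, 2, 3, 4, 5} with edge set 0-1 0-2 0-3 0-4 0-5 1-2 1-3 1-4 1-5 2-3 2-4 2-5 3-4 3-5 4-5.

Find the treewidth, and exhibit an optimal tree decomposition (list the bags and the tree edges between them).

Treewidth 5.
One optimal decomposition is:
Bags: B1 = {0, 1, 2, 3, 4, 5}
Tree: (single bag)

With just one bag of size 6, the width is 6 − 1 = 5, so tw(G) ≤ 5. On the other hand G contains the 6-clique {0, 1, 2, 3, 4, 5}. A clique must lie in a single bag of any decomposition, so no decomposition can have width below 5. Hence tw(G) = 5 exactly.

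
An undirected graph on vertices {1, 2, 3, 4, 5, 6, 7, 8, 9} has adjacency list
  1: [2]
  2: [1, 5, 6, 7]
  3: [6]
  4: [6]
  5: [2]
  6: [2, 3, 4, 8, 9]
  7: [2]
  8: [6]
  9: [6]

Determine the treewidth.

1

A width-1 tree decomposition is:
Bags: B1 = {6, 9}  B2 = {2, 6}  B3 = {2, 5}  B4 = {3, 6}  B5 = {4, 6}  B6 = {1, 2}  B7 = {2, 7}  B8 = {6, 8}
Tree: B1–B2, B2–B3, B2–B4, B4–B5, B3–B6, B2–B7, B5–B8
Each bag holds 2 vertices, so the decomposition has width 1, which upper-bounds the treewidth. Since G has at least one edge (e.g. 6–9), it is not an edgeless graph, so tw(G) ≥ 1. Combining the bounds, tw(G) = 1.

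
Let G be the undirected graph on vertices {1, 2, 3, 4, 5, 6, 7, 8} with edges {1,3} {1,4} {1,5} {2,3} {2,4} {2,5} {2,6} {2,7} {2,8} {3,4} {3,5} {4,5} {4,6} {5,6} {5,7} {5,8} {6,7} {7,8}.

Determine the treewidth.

3

A width-3 tree decomposition is:
Bags: B1 = {2, 3, 4, 5}  B2 = {2, 4, 5, 6}  B3 = {1, 3, 4, 5}  B4 = {2, 5, 6, 7}  B5 = {2, 5, 7, 8}
Tree: B1–B2, B1–B3, B2–B4, B4–B5
The largest bag has 4 vertices, giving width 3; this decomposition certifies tw(G) ≤ 3. Conversely, {1, 3, 4, 5} is a clique of size 4, and the vertices of any clique must share a bag in every tree decomposition; so some bag has ≥ 4 vertices and tw(G) ≥ 3. Therefore the treewidth is 3.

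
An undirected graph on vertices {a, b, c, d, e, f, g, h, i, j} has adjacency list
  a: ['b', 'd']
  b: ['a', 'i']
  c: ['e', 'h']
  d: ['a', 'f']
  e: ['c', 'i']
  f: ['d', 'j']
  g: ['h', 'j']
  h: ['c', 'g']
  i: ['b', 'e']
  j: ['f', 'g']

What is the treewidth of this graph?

A width-2 tree decomposition is:
Bags: B1 = {f, g, j}  B2 = {d, f, g}  B3 = {a, d, g}  B4 = {a, b, g}  B5 = {b, g, i}  B6 = {e, g, i}  B7 = {c, e, g}  B8 = {c, g, h}
Tree: B1–B2, B2–B3, B3–B4, B4–B5, B5–B6, B6–B7, B7–B8
The largest bag has 3 vertices, giving width 2; this decomposition certifies tw(G) ≤ 2. For the lower bound, G contains the cycle g–j–f–d–a–b–i–e–c–h–g, so G is not a forest; only forests have treewidth ≤ 1, hence tw(G) ≥ 2. Hence tw(G) = 2 exactly.

2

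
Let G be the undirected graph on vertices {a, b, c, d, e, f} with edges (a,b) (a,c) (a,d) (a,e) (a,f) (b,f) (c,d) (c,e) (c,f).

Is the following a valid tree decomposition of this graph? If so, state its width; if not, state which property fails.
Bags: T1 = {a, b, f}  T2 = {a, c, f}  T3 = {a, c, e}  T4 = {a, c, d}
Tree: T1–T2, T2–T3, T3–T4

Yes; width 2.

Checking the three conditions: (i) the bags cover all of {a, b, c, d, e, f}; (ii) for each edge, some bag contains both endpoints; (iii) the bags containing any fixed vertex form a subtree. All hold, so the decomposition is valid with width 3 − 1 = 2.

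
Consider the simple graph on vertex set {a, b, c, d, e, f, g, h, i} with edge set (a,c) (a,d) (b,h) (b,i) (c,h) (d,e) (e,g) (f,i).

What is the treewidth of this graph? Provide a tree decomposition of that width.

Each bag holds 2 vertices, so the decomposition has width 1, which upper-bounds the treewidth. Any graph with an edge has treewidth ≥ 1, and G has the edge g–e. The upper and lower bounds meet at 1, so that is the treewidth.

Treewidth 1.
Bags: B1 = {e, g}  B2 = {d, e}  B3 = {a, d}  B4 = {a, c}  B5 = {c, h}  B6 = {b, h}  B7 = {b, i}  B8 = {f, i}
Tree: B1–B2, B2–B3, B3–B4, B4–B5, B5–B6, B6–B7, B7–B8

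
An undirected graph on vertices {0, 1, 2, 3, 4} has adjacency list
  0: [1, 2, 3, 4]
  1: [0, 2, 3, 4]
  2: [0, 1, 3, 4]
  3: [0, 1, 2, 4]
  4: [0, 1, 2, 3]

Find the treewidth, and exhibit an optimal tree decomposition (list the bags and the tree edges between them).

Treewidth 4.
One such decomposition:
Bags: B1 = {0, 1, 2, 3, 4}
Tree: (single bag)

A single bag containing all 5 vertices is trivially a valid decomposition of width 4. On the other hand G contains the 5-clique {0, 1, 2, 3, 4}. A clique must lie in a single bag of any decomposition, so no decomposition can have width below 4. Combining the bounds, tw(G) = 4.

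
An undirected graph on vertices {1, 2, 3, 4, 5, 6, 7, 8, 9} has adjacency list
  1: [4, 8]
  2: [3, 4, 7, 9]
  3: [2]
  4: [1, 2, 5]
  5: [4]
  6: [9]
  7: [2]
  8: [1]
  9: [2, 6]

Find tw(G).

1

A width-1 tree decomposition is:
Bags: B1 = {1, 4}  B2 = {1, 8}  B3 = {4, 5}  B4 = {2, 4}  B5 = {2, 9}  B6 = {2, 7}  B7 = {6, 9}  B8 = {2, 3}
Tree: B1–B2, B1–B3, B3–B4, B4–B5, B4–B6, B5–B7, B4–B8
Each bag holds 2 vertices, so the decomposition has width 1, which upper-bounds the treewidth. G has an edge, so its treewidth is at least 1. Combining the bounds, tw(G) = 1.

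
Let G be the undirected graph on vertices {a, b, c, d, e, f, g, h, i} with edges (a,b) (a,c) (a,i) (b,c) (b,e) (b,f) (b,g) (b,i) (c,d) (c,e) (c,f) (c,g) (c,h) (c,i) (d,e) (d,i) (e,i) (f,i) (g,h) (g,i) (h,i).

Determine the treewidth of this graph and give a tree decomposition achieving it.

Treewidth 3.
One optimal decomposition is:
Bags: B1 = {b, c, e, i}  B2 = {a, b, c, i}  B3 = {b, c, f, i}  B4 = {b, c, g, i}  B5 = {c, g, h, i}  B6 = {c, d, e, i}
Tree: B1–B2, B2–B3, B3–B4, B4–B5, B1–B6

Every bag has size at most 4, so the width is 4 − 1 = 3 and tw(G) ≤ 3. Conversely, {c, d, e, i} is a clique of size 4, and the vertices of any clique must share a bag in every tree decomposition; so some bag has ≥ 4 vertices and tw(G) ≥ 3. Hence tw(G) = 3 exactly.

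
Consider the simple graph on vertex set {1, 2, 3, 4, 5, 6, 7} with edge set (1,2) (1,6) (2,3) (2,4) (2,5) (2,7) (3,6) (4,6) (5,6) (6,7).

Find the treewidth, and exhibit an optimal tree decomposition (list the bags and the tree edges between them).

Treewidth 2.
One such decomposition:
Bags: B1 = {2, 3, 6}  B2 = {2, 4, 6}  B3 = {2, 5, 6}  B4 = {1, 2, 6}  B5 = {2, 6, 7}
Tree: B1–B2, B2–B3, B3–B4, B4–B5

Every bag has size at most 3, so the width is 3 − 1 = 2 and tw(G) ≤ 2. For the lower bound, G contains the cycle 6–3–2–4–6, so G is not a forest; only forests have treewidth ≤ 1, hence tw(G) ≥ 2. Therefore the treewidth is 2.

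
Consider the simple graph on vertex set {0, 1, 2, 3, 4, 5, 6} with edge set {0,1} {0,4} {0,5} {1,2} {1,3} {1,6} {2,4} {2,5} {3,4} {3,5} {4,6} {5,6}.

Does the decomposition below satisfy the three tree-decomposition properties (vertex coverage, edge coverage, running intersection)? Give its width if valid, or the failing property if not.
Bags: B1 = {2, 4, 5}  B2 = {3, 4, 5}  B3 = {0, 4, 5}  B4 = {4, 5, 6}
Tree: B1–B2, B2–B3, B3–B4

No — vertex 1 appears in no bag.

A tree decomposition must satisfy three properties: every vertex lies in some bag; for every edge, both endpoints lie together in some bag; and for every vertex, the bags containing it form a connected subtree. Here vertex 1 appears in no bag, so the decomposition is invalid.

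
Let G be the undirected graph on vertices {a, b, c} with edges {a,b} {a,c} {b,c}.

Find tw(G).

A width-2 tree decomposition is:
Bags: B1 = {a, b, c}
Tree: (single bag)
With just one bag of size 3, the width is 3 − 1 = 2, so tw(G) ≤ 2. On the other hand G contains the 3-clique {a, b, c}. A clique must lie in a single bag of any decomposition, so no decomposition can have width below 2. Hence tw(G) = 2 exactly.

2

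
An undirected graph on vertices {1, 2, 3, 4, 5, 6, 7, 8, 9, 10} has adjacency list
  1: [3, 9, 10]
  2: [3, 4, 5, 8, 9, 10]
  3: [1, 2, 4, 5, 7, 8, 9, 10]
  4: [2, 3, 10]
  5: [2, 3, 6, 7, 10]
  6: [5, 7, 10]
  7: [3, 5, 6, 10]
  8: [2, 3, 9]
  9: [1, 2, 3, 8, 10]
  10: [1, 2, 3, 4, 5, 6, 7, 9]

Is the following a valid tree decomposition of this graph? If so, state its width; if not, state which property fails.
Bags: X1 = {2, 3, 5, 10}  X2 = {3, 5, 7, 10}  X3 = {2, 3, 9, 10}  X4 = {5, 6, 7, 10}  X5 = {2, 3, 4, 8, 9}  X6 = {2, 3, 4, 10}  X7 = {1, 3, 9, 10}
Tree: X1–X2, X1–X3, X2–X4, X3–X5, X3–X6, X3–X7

No — bags containing vertex 4 are not connected in the tree.

A tree decomposition must satisfy three properties: every vertex lies in some bag; for every edge, both endpoints lie together in some bag; and for every vertex, the bags containing it form a connected subtree. Here bags containing vertex 4 are not connected in the tree, so the decomposition is invalid.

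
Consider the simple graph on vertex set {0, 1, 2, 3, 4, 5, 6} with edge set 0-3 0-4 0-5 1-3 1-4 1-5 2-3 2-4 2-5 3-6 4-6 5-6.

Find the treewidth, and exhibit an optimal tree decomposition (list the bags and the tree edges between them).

Treewidth 3.
One such decomposition:
Bags: B1 = {2, 3, 4, 5}  B2 = {0, 3, 4, 5}  B3 = {3, 4, 5, 6}  B4 = {1, 3, 4, 5}
Tree: B1–B2, B2–B3, B3–B4

The largest bag has 4 vertices, giving width 3; this decomposition certifies tw(G) ≤ 3. For the lower bound: the 4 vertex sets {2,3}, {0,4}, {5}, {6} are disjoint, each induces a connected subgraph, and every pair is joined by at least one edge of G. Contracting each set to a single vertex therefore yields K_{4} as a minor, and since treewidth is minor-monotone, tw(G) ≥ tw(K_{4}) = 3. Hence tw(G) = 3 exactly.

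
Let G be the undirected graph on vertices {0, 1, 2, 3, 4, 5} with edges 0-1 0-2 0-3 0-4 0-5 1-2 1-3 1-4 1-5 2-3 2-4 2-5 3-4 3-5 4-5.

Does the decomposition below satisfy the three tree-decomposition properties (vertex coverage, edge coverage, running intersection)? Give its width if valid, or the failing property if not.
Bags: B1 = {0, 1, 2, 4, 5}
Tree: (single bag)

No — vertex 3 appears in no bag.

A tree decomposition must satisfy three properties: every vertex lies in some bag; for every edge, both endpoints lie together in some bag; and for every vertex, the bags containing it form a connected subtree. Here vertex 3 appears in no bag, so the decomposition is invalid.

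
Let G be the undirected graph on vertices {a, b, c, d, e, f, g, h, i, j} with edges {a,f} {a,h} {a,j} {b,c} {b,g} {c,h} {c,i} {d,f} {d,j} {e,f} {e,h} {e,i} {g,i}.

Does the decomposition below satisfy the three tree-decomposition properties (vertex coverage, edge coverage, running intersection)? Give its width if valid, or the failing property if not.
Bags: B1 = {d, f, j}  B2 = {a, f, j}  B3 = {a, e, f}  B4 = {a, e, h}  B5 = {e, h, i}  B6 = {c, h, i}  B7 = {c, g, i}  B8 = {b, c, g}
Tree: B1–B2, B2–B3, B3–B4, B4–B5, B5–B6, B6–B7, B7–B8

Yes; width 2.

Vertex coverage: the bags together contain {a, b, c, d, e, f, g, h, i, j}, the full vertex set. Edge coverage: each edge of G has both endpoints in at least one bag. Running intersection: for every vertex, the bags containing it form a connected subtree. All three properties hold, so this is a valid tree decomposition of width max|bag| − 1 = 2, and hence tw(G) ≤ 2.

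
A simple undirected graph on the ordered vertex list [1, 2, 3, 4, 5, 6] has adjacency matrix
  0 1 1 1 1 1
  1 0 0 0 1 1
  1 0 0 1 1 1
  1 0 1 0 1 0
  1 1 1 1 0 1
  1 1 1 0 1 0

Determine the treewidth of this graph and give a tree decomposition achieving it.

Treewidth 3.
One optimal decomposition is:
Bags: B1 = {1, 3, 5, 6}  B2 = {1, 3, 4, 5}  B3 = {1, 2, 5, 6}
Tree: B1–B2, B1–B3

Each bag holds 4 vertices, so the decomposition has width 3, which upper-bounds the treewidth. Conversely, {1, 2, 5, 6} is a clique of size 4, and the vertices of any clique must share a bag in every tree decomposition; so some bag has ≥ 4 vertices and tw(G) ≥ 3. Combining the bounds, tw(G) = 3.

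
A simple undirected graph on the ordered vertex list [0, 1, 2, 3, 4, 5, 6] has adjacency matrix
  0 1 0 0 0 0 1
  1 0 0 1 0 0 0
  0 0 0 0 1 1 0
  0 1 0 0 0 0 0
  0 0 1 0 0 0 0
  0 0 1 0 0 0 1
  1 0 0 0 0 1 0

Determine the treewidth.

A width-1 tree decomposition is:
Bags: B1 = {1, 3}  B2 = {0, 1}  B3 = {0, 6}  B4 = {5, 6}  B5 = {2, 5}  B6 = {2, 4}
Tree: B1–B2, B2–B3, B3–B4, B4–B5, B5–B6
Each bag holds 2 vertices, so the decomposition has width 1, which upper-bounds the treewidth. Since G has at least one edge (e.g. 3–1), it is not an edgeless graph, so tw(G) ≥ 1. Combining the bounds, tw(G) = 1.

1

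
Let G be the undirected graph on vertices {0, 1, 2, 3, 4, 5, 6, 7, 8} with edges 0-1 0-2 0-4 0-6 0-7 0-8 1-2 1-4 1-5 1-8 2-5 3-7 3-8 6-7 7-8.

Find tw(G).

2

A width-2 tree decomposition is:
Bags: B1 = {0, 1, 2}  B2 = {0, 1, 8}  B3 = {0, 7, 8}  B4 = {1, 2, 5}  B5 = {0, 1, 4}  B6 = {3, 7, 8}  B7 = {0, 6, 7}
Tree: B1–B2, B2–B3, B1–B4, B1–B5, B3–B6, B3–B7
The largest bag has 3 vertices, giving width 2; this decomposition certifies tw(G) ≤ 2. Conversely, {0, 1, 8} is a clique of size 3, and the vertices of any clique must share a bag in every tree decomposition; so some bag has ≥ 3 vertices and tw(G) ≥ 2. Therefore the treewidth is 2.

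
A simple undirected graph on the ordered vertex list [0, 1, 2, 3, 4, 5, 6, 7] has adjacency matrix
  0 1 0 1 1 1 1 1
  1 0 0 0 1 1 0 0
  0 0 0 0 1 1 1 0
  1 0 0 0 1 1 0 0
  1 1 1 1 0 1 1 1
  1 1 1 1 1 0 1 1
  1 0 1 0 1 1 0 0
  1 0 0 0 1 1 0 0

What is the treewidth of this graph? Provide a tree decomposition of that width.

Treewidth 3.
One such decomposition:
Bags: B1 = {0, 4, 5, 6}  B2 = {0, 4, 5, 7}  B3 = {2, 4, 5, 6}  B4 = {0, 1, 4, 5}  B5 = {0, 3, 4, 5}
Tree: B1–B2, B1–B3, B1–B4, B4–B5

Every bag has size at most 4, so the width is 4 − 1 = 3 and tw(G) ≤ 3. Conversely, {0, 1, 4, 5} is a clique of size 4, and the vertices of any clique must share a bag in every tree decomposition; so some bag has ≥ 4 vertices and tw(G) ≥ 3. Combining the bounds, tw(G) = 3.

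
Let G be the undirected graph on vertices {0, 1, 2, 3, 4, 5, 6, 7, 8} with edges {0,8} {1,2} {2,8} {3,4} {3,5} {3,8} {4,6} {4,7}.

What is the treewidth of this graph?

A width-1 tree decomposition is:
Bags: B1 = {3, 8}  B2 = {0, 8}  B3 = {3, 4}  B4 = {4, 6}  B5 = {4, 7}  B6 = {3, 5}  B7 = {2, 8}  B8 = {1, 2}
Tree: B1–B2, B1–B3, B3–B4, B4–B5, B3–B6, B1–B7, B7–B8
The largest bag has 2 vertices, giving width 1; this decomposition certifies tw(G) ≤ 1. Since G has at least one edge (e.g. 3–8), it is not an edgeless graph, so tw(G) ≥ 1. Combining the bounds, tw(G) = 1.

1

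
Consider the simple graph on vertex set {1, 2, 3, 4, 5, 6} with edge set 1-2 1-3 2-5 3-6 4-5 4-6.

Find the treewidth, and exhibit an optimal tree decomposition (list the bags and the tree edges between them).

Treewidth 2.
Bags: B1 = {4, 5, 6}  B2 = {2, 5, 6}  B3 = {1, 2, 6}  B4 = {1, 3, 6}
Tree: B1–B2, B2–B3, B3–B4

The largest bag has 3 vertices, giving width 2; this decomposition certifies tw(G) ≤ 2. For the lower bound, G contains the cycle 6–4–5–2–1–3–6, so G is not a forest; only forests have treewidth ≤ 1, hence tw(G) ≥ 2. Therefore the treewidth is 2.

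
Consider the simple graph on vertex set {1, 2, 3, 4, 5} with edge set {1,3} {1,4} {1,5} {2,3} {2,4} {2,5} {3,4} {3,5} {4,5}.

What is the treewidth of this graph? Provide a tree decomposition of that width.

The largest bag has 4 vertices, giving width 3; this decomposition certifies tw(G) ≤ 3. On the other hand G contains the 4-clique {1, 3, 4, 5}. A clique must lie in a single bag of any decomposition, so no decomposition can have width below 3. Therefore the treewidth is 3.

Treewidth 3.
One optimal decomposition is:
Bags: B1 = {2, 3, 4, 5}  B2 = {1, 3, 4, 5}
Tree: B1–B2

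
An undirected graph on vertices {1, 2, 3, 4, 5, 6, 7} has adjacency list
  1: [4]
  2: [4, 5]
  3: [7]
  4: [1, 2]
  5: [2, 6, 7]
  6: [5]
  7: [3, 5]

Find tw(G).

1

A width-1 tree decomposition is:
Bags: B1 = {2, 5}  B2 = {5, 6}  B3 = {5, 7}  B4 = {2, 4}  B5 = {1, 4}  B6 = {3, 7}
Tree: B1–B2, B2–B3, B1–B4, B4–B5, B3–B6
Each bag holds 2 vertices, so the decomposition has width 1, which upper-bounds the treewidth. Since G has at least one edge (e.g. 5–2), it is not an edgeless graph, so tw(G) ≥ 1. Combining the bounds, tw(G) = 1.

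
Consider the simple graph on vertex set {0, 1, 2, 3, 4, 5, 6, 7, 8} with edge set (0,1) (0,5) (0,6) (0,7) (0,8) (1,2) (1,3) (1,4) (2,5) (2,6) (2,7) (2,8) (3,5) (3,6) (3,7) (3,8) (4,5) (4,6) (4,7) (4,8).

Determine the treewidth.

A width-4 tree decomposition is:
Bags: B1 = {0, 2, 3, 4, 6}  B2 = {0, 2, 3, 4, 7}  B3 = {0, 2, 3, 4, 5}  B4 = {0, 1, 2, 3, 4}  B5 = {0, 2, 3, 4, 8}
Tree: B1–B2, B2–B3, B3–B4, B4–B5
Each bag holds 5 vertices, so the decomposition has width 4, which upper-bounds the treewidth. For the lower bound: the 5 vertex sets {4,6}, {0,7}, {3,5}, {2}, {1} are disjoint, each induces a connected subgraph, and every pair is joined by at least one edge of G. Contracting each set to a single vertex therefore yields K_{5} as a minor, and since treewidth is minor-monotone, tw(G) ≥ tw(K_{5}) = 4. Combining the bounds, tw(G) = 4.

4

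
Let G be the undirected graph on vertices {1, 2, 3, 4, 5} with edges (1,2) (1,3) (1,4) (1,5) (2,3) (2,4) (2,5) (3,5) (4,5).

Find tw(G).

A width-3 tree decomposition is:
Bags: B1 = {1, 2, 4, 5}  B2 = {1, 2, 3, 5}
Tree: B1–B2
Every bag has size at most 4, so the width is 4 − 1 = 3 and tw(G) ≤ 3. On the other hand G contains the 4-clique {1, 2, 3, 5}. A clique must lie in a single bag of any decomposition, so no decomposition can have width below 3. The upper and lower bounds meet at 3, so that is the treewidth.

3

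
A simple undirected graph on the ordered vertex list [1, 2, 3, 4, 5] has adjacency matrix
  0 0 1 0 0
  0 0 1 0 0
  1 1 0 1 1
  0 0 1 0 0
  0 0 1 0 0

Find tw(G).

A width-1 tree decomposition is:
Bags: B1 = {1, 3}  B2 = {3, 5}  B3 = {3, 4}  B4 = {2, 3}
Tree: B1–B2, B2–B3, B2–B4
The largest bag has 2 vertices, giving width 1; this decomposition certifies tw(G) ≤ 1. G has an edge, so its treewidth is at least 1. Hence tw(G) = 1 exactly.

1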